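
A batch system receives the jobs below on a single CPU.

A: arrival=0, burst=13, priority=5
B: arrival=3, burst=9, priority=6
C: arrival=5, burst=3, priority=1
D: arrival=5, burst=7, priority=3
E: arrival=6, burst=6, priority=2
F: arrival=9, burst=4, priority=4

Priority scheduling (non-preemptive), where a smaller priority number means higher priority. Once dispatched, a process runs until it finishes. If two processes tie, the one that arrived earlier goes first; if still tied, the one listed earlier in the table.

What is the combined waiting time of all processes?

Gantt: | A 0-13 | C 13-16 | E 16-22 | D 22-29 | F 29-33 | B 33-42 |
Completion: A=13  B=42  C=16  D=29  E=22  F=33
Turnaround (C−A): A=13  B=39  C=11  D=24  E=16  F=24
Waiting = turnaround − burst: A=0, B=30, C=8, D=17, E=10, F=20
Total waiting = 0 + 30 + 8 + 17 + 10 + 20 = 85

85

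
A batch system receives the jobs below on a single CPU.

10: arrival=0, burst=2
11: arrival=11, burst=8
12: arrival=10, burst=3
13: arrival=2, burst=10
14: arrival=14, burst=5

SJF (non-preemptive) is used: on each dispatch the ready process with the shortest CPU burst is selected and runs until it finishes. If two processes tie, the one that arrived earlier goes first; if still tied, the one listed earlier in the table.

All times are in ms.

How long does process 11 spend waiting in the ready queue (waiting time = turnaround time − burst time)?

Gantt: | 10 0-2 | 13 2-12 | 12 12-15 | 14 15-20 | 11 20-28 |
Completion: 10=2  11=28  12=15  13=12  14=20
Turnaround (C−A): 10=2  11=17  12=5  13=10  14=6
Waiting(11) = turnaround − burst = 17 − 8 = 9

9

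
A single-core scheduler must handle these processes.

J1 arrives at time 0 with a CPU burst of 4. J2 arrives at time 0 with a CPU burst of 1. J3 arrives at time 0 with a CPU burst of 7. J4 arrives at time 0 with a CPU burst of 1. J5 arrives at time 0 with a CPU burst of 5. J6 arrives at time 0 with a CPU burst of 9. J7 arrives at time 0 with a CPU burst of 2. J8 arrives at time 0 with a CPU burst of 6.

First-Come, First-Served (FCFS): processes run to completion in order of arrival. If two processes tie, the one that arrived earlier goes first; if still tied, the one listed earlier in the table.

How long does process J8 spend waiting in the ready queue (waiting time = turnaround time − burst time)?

29

Gantt: | J1 0-4 | J2 4-5 | J3 5-12 | J4 12-13 | J5 13-18 | J6 18-27 | J7 27-29 | J8 29-35 |
Completion: J1=4  J2=5  J3=12  J4=13  J5=18  J6=27  J7=29  J8=35
Waiting(J8) = turnaround − burst = 35 − 6 = 29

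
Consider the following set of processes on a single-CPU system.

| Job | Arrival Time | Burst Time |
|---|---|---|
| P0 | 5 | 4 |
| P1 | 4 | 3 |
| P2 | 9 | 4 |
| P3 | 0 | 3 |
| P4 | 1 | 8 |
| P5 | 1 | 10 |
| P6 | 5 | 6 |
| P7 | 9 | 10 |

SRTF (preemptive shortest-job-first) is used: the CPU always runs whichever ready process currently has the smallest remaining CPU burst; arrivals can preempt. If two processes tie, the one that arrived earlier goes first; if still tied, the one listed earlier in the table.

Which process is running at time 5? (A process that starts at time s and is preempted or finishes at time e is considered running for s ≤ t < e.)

P1

Gantt: | P3 0-3 | P4 3-4 | P1 4-7 | P0 7-11 | P2 11-15 | P6 15-21 | P4 21-28 | P5 28-38 | P7 38-48 |
Completion: P0=11  P1=7  P2=15  P3=3  P4=28  P5=38  P6=21  P7=48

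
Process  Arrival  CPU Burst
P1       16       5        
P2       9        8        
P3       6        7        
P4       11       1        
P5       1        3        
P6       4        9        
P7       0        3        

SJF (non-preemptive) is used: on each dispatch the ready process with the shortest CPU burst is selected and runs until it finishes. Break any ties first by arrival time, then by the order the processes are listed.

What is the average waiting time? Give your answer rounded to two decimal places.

Timeline: | P7 0-3 | P5 3-6 | P3 6-13 | P4 13-14 | P2 14-22 | P1 22-27 | P6 27-36 |
Completion: P1=27  P2=22  P3=13  P4=14  P5=6  P6=36  P7=3
Turnaround (C−A): P1=11  P2=13  P3=7  P4=3  P5=5  P6=32  P7=3
Waiting times: P1=6, P2=5, P3=0, P4=2, P5=2, P6=23, P7=0
Average waiting = (6+5+0+2+2+23+0) / 7 = 38/7 = 5.43

5.43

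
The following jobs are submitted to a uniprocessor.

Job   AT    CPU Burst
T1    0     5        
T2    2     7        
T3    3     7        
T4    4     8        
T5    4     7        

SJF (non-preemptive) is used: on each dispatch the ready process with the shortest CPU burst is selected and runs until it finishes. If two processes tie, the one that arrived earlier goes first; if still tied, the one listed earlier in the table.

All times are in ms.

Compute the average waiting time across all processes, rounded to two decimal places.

9.80

Gantt: | T1 0-5 | T2 5-12 | T3 12-19 | T5 19-26 | T4 26-34 |
Completion: T1=5  T2=12  T3=19  T4=34  T5=26
Waiting times: T1=0, T2=3, T3=9, T4=22, T5=15
Average waiting = (0+3+9+22+15) / 5 = 49/5 = 9.80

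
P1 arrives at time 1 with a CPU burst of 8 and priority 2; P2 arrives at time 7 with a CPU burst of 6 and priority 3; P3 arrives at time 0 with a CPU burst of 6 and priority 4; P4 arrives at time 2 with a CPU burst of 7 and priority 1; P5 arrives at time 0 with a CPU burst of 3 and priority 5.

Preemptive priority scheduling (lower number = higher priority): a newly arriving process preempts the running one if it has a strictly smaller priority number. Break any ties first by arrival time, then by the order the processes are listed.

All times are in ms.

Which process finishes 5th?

Schedule: | P3 0-1 | P1 1-2 | P4 2-9 | P1 9-16 | P2 16-22 | P3 22-27 | P5 27-30 |
Completion: P1=16  P2=22  P3=27  P4=9  P5=30
Turnaround (C−A): P1=15  P2=15  P3=27  P4=7  P5=30
Finish order: P4 → P1 → P2 → P3 → P5

P5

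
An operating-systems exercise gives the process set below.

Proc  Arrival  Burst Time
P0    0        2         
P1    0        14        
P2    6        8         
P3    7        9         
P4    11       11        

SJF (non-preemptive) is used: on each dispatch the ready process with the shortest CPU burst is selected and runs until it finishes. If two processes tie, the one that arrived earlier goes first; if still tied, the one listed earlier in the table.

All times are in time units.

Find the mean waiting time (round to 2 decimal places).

10.20

Gantt: | P0 0-2 | P1 2-16 | P2 16-24 | P3 24-33 | P4 33-44 |
Completion: P0=2  P1=16  P2=24  P3=33  P4=44
Waiting times: P0=0, P1=2, P2=10, P3=17, P4=22
Average waiting = (0+2+10+17+22) / 5 = 51/5 = 10.20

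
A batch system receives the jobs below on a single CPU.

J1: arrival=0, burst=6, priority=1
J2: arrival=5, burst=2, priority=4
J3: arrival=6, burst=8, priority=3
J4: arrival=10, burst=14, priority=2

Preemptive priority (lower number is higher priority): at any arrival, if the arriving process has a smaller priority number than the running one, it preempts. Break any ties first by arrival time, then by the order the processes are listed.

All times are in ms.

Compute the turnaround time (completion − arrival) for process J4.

Gantt: | J1 0-6 | J3 6-10 | J4 10-24 | J3 24-28 | J2 28-30 |
Completion: J1=6  J2=30  J3=28  J4=24
Turnaround(J4) = completion − arrival = 24 − 10 = 14

14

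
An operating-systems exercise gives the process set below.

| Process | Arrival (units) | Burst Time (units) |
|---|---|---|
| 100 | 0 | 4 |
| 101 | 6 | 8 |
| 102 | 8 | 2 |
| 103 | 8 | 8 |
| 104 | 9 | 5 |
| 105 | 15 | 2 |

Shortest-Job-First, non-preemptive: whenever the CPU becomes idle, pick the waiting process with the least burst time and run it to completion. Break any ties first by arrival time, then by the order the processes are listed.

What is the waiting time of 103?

15

Timeline: | 100 0-4 | idle 4-6 | 101 6-14 | 102 14-16 | 105 16-18 | 104 18-23 | 103 23-31 |
Completion: 100=4  101=14  102=16  103=31  104=23  105=18
Waiting(103) = turnaround − burst = 23 − 8 = 15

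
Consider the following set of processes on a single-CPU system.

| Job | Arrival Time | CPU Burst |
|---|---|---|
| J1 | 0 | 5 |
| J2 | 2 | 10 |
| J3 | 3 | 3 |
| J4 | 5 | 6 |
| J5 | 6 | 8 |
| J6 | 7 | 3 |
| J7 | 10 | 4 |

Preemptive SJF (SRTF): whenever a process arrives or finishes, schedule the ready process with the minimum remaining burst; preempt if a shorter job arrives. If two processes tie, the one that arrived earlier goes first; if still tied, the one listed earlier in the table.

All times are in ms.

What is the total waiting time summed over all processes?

56

Schedule: | J1 0-5 | J3 5-8 | J6 8-11 | J7 11-15 | J4 15-21 | J5 21-29 | J2 29-39 |
Completion: J1=5  J2=39  J3=8  J4=21  J5=29  J6=11  J7=15
Waiting = turnaround − burst: J1=0, J2=27, J3=2, J4=10, J5=15, J6=1, J7=1
Total waiting = 0 + 27 + 2 + 10 + 15 + 1 + 1 = 56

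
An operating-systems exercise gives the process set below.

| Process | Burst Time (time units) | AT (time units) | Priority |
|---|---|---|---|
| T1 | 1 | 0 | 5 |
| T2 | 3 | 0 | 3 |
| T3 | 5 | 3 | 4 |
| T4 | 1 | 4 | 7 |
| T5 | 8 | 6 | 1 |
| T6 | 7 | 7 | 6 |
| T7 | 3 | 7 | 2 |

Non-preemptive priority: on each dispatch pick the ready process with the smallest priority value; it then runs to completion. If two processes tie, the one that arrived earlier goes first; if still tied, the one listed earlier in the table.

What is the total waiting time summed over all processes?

66

Schedule: | T2 0-3 | T3 3-8 | T5 8-16 | T7 16-19 | T1 19-20 | T6 20-27 | T4 27-28 |
Completion: T1=20  T2=3  T3=8  T4=28  T5=16  T6=27  T7=19
Turnaround (C−A): T1=20  T2=3  T3=5  T4=24  T5=10  T6=20  T7=12
Waiting = turnaround − burst: T1=19, T2=0, T3=0, T4=23, T5=2, T6=13, T7=9
Total waiting = 19 + 0 + 0 + 23 + 2 + 13 + 9 = 66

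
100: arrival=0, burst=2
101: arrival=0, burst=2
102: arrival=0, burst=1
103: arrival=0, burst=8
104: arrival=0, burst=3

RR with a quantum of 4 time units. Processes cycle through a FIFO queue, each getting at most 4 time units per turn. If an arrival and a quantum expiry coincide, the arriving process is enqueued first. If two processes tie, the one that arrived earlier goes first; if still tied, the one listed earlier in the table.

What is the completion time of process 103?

16

Gantt: | 100 0-2 | 101 2-4 | 102 4-5 | 103 5-9 | 104 9-12 | 103 12-16 |
Completion: 100=2  101=4  102=5  103=16  104=12
Turnaround (C−A): 100=2  101=4  102=5  103=16  104=12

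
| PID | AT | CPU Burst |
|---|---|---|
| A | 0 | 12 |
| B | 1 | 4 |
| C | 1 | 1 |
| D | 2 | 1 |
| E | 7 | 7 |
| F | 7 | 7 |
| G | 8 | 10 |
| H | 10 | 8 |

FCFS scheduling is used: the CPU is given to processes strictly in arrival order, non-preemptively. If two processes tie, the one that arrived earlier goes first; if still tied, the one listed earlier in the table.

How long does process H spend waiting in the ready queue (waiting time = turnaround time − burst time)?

32

Timeline: | A 0-12 | B 12-16 | C 16-17 | D 17-18 | E 18-25 | F 25-32 | G 32-42 | H 42-50 |
Completion: A=12  B=16  C=17  D=18  E=25  F=32  G=42  H=50
Turnaround (C−A): A=12  B=15  C=16  D=16  E=18  F=25  G=34  H=40
Waiting(H) = turnaround − burst = 40 − 8 = 32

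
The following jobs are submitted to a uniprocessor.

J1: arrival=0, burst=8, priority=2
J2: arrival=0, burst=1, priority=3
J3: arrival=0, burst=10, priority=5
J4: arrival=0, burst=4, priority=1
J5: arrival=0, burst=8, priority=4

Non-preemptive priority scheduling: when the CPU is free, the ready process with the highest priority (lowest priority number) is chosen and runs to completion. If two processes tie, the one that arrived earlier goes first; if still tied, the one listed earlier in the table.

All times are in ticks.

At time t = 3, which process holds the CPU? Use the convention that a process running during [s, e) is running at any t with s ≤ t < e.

J4

Gantt: | J4 0-4 | J1 4-12 | J2 12-13 | J5 13-21 | J3 21-31 |
Completion: J1=12  J2=13  J3=31  J4=4  J5=21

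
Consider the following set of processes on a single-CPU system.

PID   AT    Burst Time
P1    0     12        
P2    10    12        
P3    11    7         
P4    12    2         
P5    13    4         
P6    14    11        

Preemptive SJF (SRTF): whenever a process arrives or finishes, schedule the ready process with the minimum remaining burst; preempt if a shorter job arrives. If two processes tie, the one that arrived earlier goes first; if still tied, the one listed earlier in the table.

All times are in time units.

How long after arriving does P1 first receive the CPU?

0

Schedule: | P1 0-12 | P4 12-14 | P5 14-18 | P3 18-25 | P6 25-36 | P2 36-48 |
Completion: P1=12  P2=48  P3=25  P4=14  P5=18  P6=36
Turnaround (C−A): P1=12  P2=38  P3=14  P4=2  P5=5  P6=22
Response(P1) = first start − arrival = 0 − 0 = 0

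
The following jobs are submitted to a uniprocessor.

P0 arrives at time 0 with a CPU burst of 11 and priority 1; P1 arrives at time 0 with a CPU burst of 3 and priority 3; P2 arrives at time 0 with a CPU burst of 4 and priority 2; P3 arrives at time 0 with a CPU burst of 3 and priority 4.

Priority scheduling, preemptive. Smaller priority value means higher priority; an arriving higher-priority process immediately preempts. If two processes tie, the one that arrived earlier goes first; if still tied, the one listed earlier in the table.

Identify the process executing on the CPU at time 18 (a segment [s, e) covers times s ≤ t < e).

Schedule: | P0 0-11 | P2 11-15 | P1 15-18 | P3 18-21 |
Completion: P0=11  P1=18  P2=15  P3=21

P3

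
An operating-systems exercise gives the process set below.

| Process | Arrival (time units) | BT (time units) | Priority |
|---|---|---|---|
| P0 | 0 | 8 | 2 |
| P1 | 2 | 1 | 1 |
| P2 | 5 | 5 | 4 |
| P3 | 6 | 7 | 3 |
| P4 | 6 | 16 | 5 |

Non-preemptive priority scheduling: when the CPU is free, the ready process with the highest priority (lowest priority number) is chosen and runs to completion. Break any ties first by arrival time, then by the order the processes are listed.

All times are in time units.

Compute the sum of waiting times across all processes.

35

Timeline: | P0 0-8 | P1 8-9 | P3 9-16 | P2 16-21 | P4 21-37 |
Completion: P0=8  P1=9  P2=21  P3=16  P4=37
Waiting = turnaround − burst: P0=0, P1=6, P2=11, P3=3, P4=15
Total waiting = 0 + 6 + 11 + 3 + 15 = 35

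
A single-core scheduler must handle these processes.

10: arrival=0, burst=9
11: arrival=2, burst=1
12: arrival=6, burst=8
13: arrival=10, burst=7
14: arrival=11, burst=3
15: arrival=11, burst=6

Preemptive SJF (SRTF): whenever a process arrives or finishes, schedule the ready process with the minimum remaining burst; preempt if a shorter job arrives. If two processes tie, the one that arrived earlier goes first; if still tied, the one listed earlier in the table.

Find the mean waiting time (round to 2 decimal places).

5.50

Schedule: | 10 0-2 | 11 2-3 | 10 3-10 | 13 10-11 | 14 11-14 | 13 14-20 | 15 20-26 | 12 26-34 |
Completion: 10=10  11=3  12=34  13=20  14=14  15=26
Turnaround (C−A): 10=10  11=1  12=28  13=10  14=3  15=15
Waiting times: 10=1, 11=0, 12=20, 13=3, 14=0, 15=9
Average waiting = (1+0+20+3+0+9) / 6 = 33/6 = 5.50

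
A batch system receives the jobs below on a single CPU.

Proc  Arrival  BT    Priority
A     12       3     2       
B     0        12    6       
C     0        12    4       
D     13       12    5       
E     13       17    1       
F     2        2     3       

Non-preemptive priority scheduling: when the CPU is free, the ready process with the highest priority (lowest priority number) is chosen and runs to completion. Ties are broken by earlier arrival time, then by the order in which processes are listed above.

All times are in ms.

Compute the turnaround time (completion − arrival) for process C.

Schedule: | C 0-12 | A 12-15 | E 15-32 | F 32-34 | D 34-46 | B 46-58 |
Completion: A=15  B=58  C=12  D=46  E=32  F=34
Turnaround (C−A): A=3  B=58  C=12  D=33  E=19  F=32
Turnaround(C) = completion − arrival = 12 − 0 = 12

12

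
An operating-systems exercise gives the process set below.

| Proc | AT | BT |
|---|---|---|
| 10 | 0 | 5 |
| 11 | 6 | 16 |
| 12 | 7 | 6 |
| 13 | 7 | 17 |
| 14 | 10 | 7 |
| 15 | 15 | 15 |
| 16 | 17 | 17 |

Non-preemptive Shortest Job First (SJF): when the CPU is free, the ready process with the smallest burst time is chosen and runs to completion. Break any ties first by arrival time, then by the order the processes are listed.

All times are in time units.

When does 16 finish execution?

Gantt: | 10 0-5 | idle 5-6 | 11 6-22 | 12 22-28 | 14 28-35 | 15 35-50 | 13 50-67 | 16 67-84 |
Completion: 10=5  11=22  12=28  13=67  14=35  15=50  16=84
Turnaround (C−A): 10=5  11=16  12=21  13=60  14=25  15=35  16=67

84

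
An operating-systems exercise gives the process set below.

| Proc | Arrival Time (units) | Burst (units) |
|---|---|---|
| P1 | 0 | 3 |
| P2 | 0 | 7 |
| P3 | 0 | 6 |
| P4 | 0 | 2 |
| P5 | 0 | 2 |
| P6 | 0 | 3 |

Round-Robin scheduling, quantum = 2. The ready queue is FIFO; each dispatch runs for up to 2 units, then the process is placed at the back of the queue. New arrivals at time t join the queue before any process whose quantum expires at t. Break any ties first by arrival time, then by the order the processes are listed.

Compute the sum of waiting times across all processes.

Schedule: | P1 0-2 | P2 2-4 | P3 4-6 | P4 6-8 | P5 8-10 | P6 10-12 | P1 12-13 | P2 13-15 | P3 15-17 | P6 17-18 | P2 18-20 | P3 20-22 | P2 22-23 |
Completion: P1=13  P2=23  P3=22  P4=8  P5=10  P6=18
Waiting = turnaround − burst: P1=10, P2=16, P3=16, P4=6, P5=8, P6=15
Total waiting = 10 + 16 + 16 + 6 + 8 + 15 = 71

71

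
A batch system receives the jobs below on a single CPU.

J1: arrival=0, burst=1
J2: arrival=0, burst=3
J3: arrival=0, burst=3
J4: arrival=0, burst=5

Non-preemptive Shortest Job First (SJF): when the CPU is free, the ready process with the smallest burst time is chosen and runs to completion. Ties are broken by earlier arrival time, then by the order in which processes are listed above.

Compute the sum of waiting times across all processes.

12

Timeline: | J1 0-1 | J2 1-4 | J3 4-7 | J4 7-12 |
Completion: J1=1  J2=4  J3=7  J4=12
Waiting = turnaround − burst: J1=0, J2=1, J3=4, J4=7
Total waiting = 0 + 1 + 4 + 7 = 12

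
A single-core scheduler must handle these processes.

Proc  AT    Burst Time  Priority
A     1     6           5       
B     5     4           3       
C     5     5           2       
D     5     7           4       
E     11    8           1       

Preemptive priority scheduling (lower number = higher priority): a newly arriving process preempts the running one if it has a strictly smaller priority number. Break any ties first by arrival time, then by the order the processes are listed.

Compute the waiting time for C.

Timeline: | idle 0-1 | A 1-5 | C 5-10 | B 10-11 | E 11-19 | B 19-22 | D 22-29 | A 29-31 |
Completion: A=31  B=22  C=10  D=29  E=19
Waiting(C) = turnaround − burst = 5 − 5 = 0

0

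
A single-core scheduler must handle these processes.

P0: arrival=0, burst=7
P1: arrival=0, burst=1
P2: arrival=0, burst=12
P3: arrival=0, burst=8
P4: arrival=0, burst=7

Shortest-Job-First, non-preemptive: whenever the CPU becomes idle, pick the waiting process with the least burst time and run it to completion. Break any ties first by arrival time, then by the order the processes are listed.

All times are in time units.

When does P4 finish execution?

Timeline: | P1 0-1 | P0 1-8 | P4 8-15 | P3 15-23 | P2 23-35 |
Completion: P0=8  P1=1  P2=35  P3=23  P4=15
Turnaround (C−A): P0=8  P1=1  P2=35  P3=23  P4=15

15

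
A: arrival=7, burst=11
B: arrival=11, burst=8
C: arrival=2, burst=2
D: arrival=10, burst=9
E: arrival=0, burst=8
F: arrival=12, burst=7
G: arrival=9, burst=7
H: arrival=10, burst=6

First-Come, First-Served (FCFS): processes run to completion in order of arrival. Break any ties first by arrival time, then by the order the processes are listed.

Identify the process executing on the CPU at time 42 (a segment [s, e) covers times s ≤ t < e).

H

Schedule: | E 0-8 | C 8-10 | A 10-21 | G 21-28 | D 28-37 | H 37-43 | B 43-51 | F 51-58 |
Completion: A=21  B=51  C=10  D=37  E=8  F=58  G=28  H=43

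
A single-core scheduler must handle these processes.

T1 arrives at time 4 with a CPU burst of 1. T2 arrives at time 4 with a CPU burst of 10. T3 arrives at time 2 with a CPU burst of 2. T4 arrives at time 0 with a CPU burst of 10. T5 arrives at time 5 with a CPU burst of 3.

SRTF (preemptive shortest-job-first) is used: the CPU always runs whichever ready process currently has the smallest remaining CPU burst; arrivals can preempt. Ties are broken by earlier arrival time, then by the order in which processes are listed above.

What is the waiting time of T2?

Gantt: | T4 0-2 | T3 2-4 | T1 4-5 | T5 5-8 | T4 8-16 | T2 16-26 |
Completion: T1=5  T2=26  T3=4  T4=16  T5=8
Turnaround (C−A): T1=1  T2=22  T3=2  T4=16  T5=3
Waiting(T2) = turnaround − burst = 22 − 10 = 12

12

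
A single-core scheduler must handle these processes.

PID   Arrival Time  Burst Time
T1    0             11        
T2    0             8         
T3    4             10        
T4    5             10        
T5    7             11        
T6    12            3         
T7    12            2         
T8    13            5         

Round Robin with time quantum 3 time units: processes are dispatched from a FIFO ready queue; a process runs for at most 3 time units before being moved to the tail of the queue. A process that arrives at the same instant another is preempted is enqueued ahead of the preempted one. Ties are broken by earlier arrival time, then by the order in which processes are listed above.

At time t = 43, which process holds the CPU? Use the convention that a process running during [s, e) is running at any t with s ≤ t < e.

Gantt: | T1 0-3 | T2 3-6 | T1 6-9 | T3 9-12 | T4 12-15 | T2 15-18 | T5 18-21 | T1 21-24 | T6 24-27 | T7 27-29 | T3 29-32 | T8 32-35 | T4 35-38 | T2 38-40 | T5 40-43 | T1 43-45 | T3 45-48 | T8 48-50 | T4 50-53 | T5 53-56 | T3 56-57 | T4 57-58 | T5 58-60 |
Completion: T1=45  T2=40  T3=57  T4=58  T5=60  T6=27  T7=29  T8=50

T1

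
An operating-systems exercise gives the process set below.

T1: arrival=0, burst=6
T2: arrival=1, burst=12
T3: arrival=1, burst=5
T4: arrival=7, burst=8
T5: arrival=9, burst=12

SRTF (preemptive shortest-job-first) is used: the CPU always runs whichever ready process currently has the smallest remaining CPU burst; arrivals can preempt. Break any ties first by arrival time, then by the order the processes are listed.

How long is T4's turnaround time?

12

Gantt: | T1 0-6 | T3 6-11 | T4 11-19 | T2 19-31 | T5 31-43 |
Completion: T1=6  T2=31  T3=11  T4=19  T5=43
Turnaround (C−A): T1=6  T2=30  T3=10  T4=12  T5=34
Turnaround(T4) = completion − arrival = 19 − 7 = 12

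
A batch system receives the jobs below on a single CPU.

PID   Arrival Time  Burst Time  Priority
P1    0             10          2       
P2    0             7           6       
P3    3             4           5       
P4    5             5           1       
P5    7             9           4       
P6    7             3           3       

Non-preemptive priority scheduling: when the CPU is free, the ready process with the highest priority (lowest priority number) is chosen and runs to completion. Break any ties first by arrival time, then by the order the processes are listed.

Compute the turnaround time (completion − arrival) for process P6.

Gantt: | P1 0-10 | P4 10-15 | P6 15-18 | P5 18-27 | P3 27-31 | P2 31-38 |
Completion: P1=10  P2=38  P3=31  P4=15  P5=27  P6=18
Turnaround (C−A): P1=10  P2=38  P3=28  P4=10  P5=20  P6=11
Turnaround(P6) = completion − arrival = 18 − 7 = 11

11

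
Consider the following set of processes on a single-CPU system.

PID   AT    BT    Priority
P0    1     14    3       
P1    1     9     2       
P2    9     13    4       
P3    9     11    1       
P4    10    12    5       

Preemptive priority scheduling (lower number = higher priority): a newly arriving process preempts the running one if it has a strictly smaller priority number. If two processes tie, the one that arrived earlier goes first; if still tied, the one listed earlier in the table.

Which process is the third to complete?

P0

Schedule: | idle 0-1 | P1 1-9 | P3 9-20 | P1 20-21 | P0 21-35 | P2 35-48 | P4 48-60 |
Completion: P0=35  P1=21  P2=48  P3=20  P4=60
Turnaround (C−A): P0=34  P1=20  P2=39  P3=11  P4=50
Finish order: P3 → P1 → P0 → P2 → P4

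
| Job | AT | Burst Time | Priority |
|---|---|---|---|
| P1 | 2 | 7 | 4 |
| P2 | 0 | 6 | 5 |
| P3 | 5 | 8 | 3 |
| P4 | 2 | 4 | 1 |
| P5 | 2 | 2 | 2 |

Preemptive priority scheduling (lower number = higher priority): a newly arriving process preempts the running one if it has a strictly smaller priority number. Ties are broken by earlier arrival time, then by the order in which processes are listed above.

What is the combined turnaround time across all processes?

69

Gantt: | P2 0-2 | P4 2-6 | P5 6-8 | P3 8-16 | P1 16-23 | P2 23-27 |
Completion: P1=23  P2=27  P3=16  P4=6  P5=8
Turnaround (C−A): P1=21  P2=27  P3=11  P4=4  P5=6
Turnaround = completion − arrival: P1=21, P2=27, P3=11, P4=4, P5=6
Total turnaround = 21 + 27 + 11 + 4 + 6 = 69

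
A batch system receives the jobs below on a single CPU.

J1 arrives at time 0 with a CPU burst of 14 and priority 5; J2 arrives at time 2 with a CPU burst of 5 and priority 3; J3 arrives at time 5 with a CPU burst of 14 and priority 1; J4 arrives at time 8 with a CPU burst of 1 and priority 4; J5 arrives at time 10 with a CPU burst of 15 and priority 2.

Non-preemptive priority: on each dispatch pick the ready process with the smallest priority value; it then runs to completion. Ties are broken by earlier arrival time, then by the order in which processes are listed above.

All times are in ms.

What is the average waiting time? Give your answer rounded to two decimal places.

Schedule: | J1 0-14 | J3 14-28 | J5 28-43 | J2 43-48 | J4 48-49 |
Completion: J1=14  J2=48  J3=28  J4=49  J5=43
Turnaround (C−A): J1=14  J2=46  J3=23  J4=41  J5=33
Waiting times: J1=0, J2=41, J3=9, J4=40, J5=18
Average waiting = (0+41+9+40+18) / 5 = 108/5 = 21.60

21.60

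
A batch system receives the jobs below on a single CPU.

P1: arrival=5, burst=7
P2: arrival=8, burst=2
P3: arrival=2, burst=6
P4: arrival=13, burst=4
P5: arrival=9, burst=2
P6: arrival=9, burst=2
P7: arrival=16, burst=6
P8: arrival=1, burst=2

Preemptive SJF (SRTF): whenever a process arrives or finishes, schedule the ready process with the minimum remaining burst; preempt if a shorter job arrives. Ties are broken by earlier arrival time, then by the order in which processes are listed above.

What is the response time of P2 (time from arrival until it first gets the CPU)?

Timeline: | idle 0-1 | P8 1-3 | P3 3-9 | P2 9-11 | P5 11-13 | P6 13-15 | P4 15-19 | P7 19-25 | P1 25-32 |
Completion: P1=32  P2=11  P3=9  P4=19  P5=13  P6=15  P7=25  P8=3
Response(P2) = first start − arrival = 9 − 8 = 1

1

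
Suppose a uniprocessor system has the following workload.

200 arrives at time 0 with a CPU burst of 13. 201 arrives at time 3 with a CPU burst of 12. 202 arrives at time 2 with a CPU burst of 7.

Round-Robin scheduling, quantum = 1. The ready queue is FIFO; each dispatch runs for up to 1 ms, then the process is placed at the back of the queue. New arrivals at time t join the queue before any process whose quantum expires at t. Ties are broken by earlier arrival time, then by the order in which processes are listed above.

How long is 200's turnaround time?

30

Gantt: | 200 0-2 | 202 2-3 | 200 3-4 | 201 4-5 | 202 5-6 | 200 6-7 | 201 7-8 | 202 8-9 | 200 9-10 | 201 10-11 | 202 11-12 | 200 12-13 | 201 13-14 | 202 14-15 | 200 15-16 | 201 16-17 | 202 17-18 | 200 18-19 | 201 19-20 | 202 20-21 | 200 21-22 | 201 22-23 | 200 23-24 | 201 24-25 | 200 25-26 | 201 26-27 | 200 27-28 | 201 28-29 | 200 29-30 | 201 30-32 |
Completion: 200=30  201=32  202=21
Turnaround (C−A): 200=30  201=29  202=19
Turnaround(200) = completion − arrival = 30 − 0 = 30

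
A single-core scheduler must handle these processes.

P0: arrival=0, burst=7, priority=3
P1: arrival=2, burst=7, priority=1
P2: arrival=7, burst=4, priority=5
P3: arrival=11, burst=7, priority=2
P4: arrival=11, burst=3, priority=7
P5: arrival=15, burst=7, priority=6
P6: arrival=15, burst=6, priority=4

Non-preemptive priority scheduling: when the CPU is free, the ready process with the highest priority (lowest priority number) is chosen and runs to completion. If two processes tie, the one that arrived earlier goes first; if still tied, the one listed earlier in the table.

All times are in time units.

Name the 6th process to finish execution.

P5

Gantt: | P0 0-7 | P1 7-14 | P3 14-21 | P6 21-27 | P2 27-31 | P5 31-38 | P4 38-41 |
Completion: P0=7  P1=14  P2=31  P3=21  P4=41  P5=38  P6=27
Turnaround (C−A): P0=7  P1=12  P2=24  P3=10  P4=30  P5=23  P6=12
Finish order: P0 → P1 → P3 → P6 → P2 → P5 → P4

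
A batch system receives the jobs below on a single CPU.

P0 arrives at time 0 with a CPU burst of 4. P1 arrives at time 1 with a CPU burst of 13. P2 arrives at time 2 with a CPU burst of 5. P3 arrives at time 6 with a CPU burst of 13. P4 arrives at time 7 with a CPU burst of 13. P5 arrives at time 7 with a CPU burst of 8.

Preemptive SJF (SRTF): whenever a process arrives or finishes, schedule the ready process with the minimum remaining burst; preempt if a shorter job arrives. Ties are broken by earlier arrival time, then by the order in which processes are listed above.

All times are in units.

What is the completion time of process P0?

4

Schedule: | P0 0-4 | P2 4-9 | P5 9-17 | P1 17-30 | P3 30-43 | P4 43-56 |
Completion: P0=4  P1=30  P2=9  P3=43  P4=56  P5=17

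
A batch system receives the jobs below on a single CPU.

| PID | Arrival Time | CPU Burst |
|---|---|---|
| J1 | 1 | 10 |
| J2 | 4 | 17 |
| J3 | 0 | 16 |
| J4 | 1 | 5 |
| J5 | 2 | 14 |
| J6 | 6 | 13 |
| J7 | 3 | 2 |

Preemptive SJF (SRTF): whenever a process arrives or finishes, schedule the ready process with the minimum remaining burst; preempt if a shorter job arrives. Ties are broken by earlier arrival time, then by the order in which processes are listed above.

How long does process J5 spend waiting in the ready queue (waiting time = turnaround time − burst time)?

29

Gantt: | J3 0-1 | J4 1-3 | J7 3-5 | J4 5-8 | J1 8-18 | J6 18-31 | J5 31-45 | J3 45-60 | J2 60-77 |
Completion: J1=18  J2=77  J3=60  J4=8  J5=45  J6=31  J7=5
Turnaround (C−A): J1=17  J2=73  J3=60  J4=7  J5=43  J6=25  J7=2
Waiting(J5) = turnaround − burst = 43 − 14 = 29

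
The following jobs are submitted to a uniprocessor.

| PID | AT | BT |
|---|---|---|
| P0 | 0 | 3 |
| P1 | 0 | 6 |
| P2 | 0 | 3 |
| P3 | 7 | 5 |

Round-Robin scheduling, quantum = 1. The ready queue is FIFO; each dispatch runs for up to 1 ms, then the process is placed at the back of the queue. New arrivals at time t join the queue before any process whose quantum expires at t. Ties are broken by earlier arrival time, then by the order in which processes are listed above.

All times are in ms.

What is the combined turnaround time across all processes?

Gantt: | P0 0-1 | P1 1-2 | P2 2-3 | P0 3-4 | P1 4-5 | P2 5-6 | P0 6-7 | P1 7-8 | P2 8-9 | P3 9-10 | P1 10-11 | P3 11-12 | P1 12-13 | P3 13-14 | P1 14-15 | P3 15-17 |
Completion: P0=7  P1=15  P2=9  P3=17
Turnaround (C−A): P0=7  P1=15  P2=9  P3=10
Turnaround = completion − arrival: P0=7, P1=15, P2=9, P3=10
Total turnaround = 7 + 15 + 9 + 10 = 41

41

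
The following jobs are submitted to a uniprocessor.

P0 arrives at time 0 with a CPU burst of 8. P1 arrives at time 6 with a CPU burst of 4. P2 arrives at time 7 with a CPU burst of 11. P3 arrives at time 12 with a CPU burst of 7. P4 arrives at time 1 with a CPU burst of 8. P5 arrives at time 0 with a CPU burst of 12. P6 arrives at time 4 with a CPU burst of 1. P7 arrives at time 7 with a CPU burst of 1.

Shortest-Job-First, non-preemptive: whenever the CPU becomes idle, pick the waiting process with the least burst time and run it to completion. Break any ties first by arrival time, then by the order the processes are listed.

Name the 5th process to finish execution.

P3

Timeline: | P0 0-8 | P6 8-9 | P7 9-10 | P1 10-14 | P3 14-21 | P4 21-29 | P2 29-40 | P5 40-52 |
Completion: P0=8  P1=14  P2=40  P3=21  P4=29  P5=52  P6=9  P7=10
Finish order: P0 → P6 → P7 → P1 → P3 → P4 → P2 → P5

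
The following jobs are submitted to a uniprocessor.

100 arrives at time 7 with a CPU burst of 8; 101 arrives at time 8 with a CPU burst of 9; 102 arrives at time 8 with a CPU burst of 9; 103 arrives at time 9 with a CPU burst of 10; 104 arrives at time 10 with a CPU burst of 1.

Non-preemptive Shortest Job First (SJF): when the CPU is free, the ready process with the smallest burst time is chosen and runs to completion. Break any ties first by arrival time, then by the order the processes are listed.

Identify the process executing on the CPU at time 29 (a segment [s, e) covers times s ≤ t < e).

Timeline: | idle 0-7 | 100 7-15 | 104 15-16 | 101 16-25 | 102 25-34 | 103 34-44 |
Completion: 100=15  101=25  102=34  103=44  104=16

102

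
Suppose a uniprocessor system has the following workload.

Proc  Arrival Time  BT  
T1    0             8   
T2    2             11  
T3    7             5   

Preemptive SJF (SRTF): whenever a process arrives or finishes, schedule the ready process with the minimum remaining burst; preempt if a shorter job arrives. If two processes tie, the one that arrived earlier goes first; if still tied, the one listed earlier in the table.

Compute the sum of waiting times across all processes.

12

Schedule: | T1 0-8 | T3 8-13 | T2 13-24 |
Completion: T1=8  T2=24  T3=13
Waiting = turnaround − burst: T1=0, T2=11, T3=1
Total waiting = 0 + 11 + 1 = 12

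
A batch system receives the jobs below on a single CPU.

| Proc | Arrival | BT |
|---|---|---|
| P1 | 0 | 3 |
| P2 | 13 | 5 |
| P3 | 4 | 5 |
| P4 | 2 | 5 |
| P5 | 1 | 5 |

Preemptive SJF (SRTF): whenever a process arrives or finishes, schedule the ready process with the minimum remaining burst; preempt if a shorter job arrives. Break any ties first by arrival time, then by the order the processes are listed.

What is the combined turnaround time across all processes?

Timeline: | P1 0-3 | P5 3-8 | P4 8-13 | P3 13-18 | P2 18-23 |
Completion: P1=3  P2=23  P3=18  P4=13  P5=8
Turnaround = completion − arrival: P1=3, P2=10, P3=14, P4=11, P5=7
Total turnaround = 3 + 10 + 14 + 11 + 7 = 45

45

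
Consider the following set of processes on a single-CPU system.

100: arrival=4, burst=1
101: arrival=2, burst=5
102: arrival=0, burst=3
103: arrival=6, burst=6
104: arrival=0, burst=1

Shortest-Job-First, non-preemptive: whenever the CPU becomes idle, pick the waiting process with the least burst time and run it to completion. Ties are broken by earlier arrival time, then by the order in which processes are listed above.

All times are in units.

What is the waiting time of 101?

3

Gantt: | 104 0-1 | 102 1-4 | 100 4-5 | 101 5-10 | 103 10-16 |
Completion: 100=5  101=10  102=4  103=16  104=1
Turnaround (C−A): 100=1  101=8  102=4  103=10  104=1
Waiting(101) = turnaround − burst = 8 − 5 = 3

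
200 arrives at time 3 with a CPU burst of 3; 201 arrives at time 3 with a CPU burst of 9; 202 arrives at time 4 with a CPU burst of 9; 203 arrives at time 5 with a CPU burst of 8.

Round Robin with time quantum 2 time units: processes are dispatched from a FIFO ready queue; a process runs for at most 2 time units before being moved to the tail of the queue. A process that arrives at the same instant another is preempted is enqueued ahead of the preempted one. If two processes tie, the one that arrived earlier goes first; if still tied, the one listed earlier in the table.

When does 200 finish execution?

12

Timeline: | idle 0-3 | 200 3-5 | 201 5-7 | 202 7-9 | 203 9-11 | 200 11-12 | 201 12-14 | 202 14-16 | 203 16-18 | 201 18-20 | 202 20-22 | 203 22-24 | 201 24-26 | 202 26-28 | 203 28-30 | 201 30-31 | 202 31-32 |
Completion: 200=12  201=31  202=32  203=30
Turnaround (C−A): 200=9  201=28  202=28  203=25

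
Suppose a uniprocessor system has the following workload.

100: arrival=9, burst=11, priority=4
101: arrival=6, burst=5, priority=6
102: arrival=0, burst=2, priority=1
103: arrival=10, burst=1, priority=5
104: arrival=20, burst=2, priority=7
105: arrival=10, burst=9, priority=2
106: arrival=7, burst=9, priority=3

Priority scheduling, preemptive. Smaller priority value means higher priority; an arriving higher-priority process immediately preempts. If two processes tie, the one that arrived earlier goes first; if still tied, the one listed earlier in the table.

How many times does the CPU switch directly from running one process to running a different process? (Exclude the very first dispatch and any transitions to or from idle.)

7

Gantt: | 102 0-2 | idle 2-6 | 101 6-7 | 106 7-10 | 105 10-19 | 106 19-25 | 100 25-36 | 103 36-37 | 101 37-41 | 104 41-43 |
Completion: 100=36  101=41  102=2  103=37  104=43  105=19  106=25
Turnaround (C−A): 100=27  101=35  102=2  103=27  104=23  105=9  106=18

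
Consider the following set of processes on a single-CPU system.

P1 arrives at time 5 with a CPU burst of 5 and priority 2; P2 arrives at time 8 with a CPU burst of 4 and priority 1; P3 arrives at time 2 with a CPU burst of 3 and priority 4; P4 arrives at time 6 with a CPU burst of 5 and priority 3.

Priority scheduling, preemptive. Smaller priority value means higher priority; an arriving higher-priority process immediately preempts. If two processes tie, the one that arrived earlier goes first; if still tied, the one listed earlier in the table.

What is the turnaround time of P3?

Gantt: | idle 0-2 | P3 2-5 | P1 5-8 | P2 8-12 | P1 12-14 | P4 14-19 |
Completion: P1=14  P2=12  P3=5  P4=19
Turnaround(P3) = completion − arrival = 5 − 2 = 3

3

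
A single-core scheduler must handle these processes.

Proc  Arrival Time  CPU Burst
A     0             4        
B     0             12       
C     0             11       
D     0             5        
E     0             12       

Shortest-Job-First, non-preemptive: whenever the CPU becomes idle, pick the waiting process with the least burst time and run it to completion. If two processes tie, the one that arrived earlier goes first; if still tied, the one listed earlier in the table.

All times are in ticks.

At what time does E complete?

Gantt: | A 0-4 | D 4-9 | C 9-20 | B 20-32 | E 32-44 |
Completion: A=4  B=32  C=20  D=9  E=44

44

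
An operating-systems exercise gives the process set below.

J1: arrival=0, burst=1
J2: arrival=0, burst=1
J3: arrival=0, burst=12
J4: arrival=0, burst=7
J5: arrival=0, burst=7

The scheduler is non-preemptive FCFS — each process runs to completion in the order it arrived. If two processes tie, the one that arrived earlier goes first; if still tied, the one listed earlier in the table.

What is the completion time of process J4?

Timeline: | J1 0-1 | J2 1-2 | J3 2-14 | J4 14-21 | J5 21-28 |
Completion: J1=1  J2=2  J3=14  J4=21  J5=28
Turnaround (C−A): J1=1  J2=2  J3=14  J4=21  J5=28

21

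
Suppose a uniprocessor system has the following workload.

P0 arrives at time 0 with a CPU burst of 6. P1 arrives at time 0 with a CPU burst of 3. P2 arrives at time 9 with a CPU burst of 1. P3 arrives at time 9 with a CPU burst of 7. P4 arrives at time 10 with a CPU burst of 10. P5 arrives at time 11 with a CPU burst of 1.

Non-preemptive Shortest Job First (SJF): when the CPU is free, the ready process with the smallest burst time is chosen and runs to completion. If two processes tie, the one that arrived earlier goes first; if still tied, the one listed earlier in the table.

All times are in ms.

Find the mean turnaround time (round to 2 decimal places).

Schedule: | P1 0-3 | P0 3-9 | P2 9-10 | P3 10-17 | P5 17-18 | P4 18-28 |
Completion: P0=9  P1=3  P2=10  P3=17  P4=28  P5=18
Turnaround times: P0=9, P1=3, P2=1, P3=8, P4=18, P5=7
Average turnaround = (9+3+1+8+18+7) / 6 = 46/6 = 7.67

7.67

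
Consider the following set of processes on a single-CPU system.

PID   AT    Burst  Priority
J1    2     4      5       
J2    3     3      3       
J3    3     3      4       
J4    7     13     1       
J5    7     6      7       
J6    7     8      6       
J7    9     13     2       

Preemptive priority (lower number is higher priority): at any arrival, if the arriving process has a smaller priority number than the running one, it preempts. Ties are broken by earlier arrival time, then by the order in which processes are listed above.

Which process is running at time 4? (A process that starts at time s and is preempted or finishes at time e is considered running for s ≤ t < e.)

J2

Timeline: | idle 0-2 | J1 2-3 | J2 3-6 | J3 6-7 | J4 7-20 | J7 20-33 | J3 33-35 | J1 35-38 | J6 38-46 | J5 46-52 |
Completion: J1=38  J2=6  J3=35  J4=20  J5=52  J6=46  J7=33
Turnaround (C−A): J1=36  J2=3  J3=32  J4=13  J5=45  J6=39  J7=24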